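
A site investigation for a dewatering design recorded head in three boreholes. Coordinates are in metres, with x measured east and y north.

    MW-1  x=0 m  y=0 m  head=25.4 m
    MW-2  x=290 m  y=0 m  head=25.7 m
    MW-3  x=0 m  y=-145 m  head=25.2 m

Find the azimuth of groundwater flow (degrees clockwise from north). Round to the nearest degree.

217°

∂h/∂x = (25.7 − 25.4) / (290 − 0) = +0.001034
∂h/∂y = (25.2 − 25.4) / (-145 − 0) = +0.001379
Flow direction (−∇h) has components (-0.001034 E, -0.001379 N).
Azimuth = atan2(E, N) = atan2(-0.001034, -0.001379) = 216.9° ≈ 217°.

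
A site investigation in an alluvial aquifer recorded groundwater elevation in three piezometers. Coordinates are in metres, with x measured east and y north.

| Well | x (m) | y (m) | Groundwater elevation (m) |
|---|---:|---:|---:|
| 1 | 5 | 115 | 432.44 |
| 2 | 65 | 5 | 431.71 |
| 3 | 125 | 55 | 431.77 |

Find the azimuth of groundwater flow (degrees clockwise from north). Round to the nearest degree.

Taking 1 as reference: 2−1 = (60, -110, -0.73); 3−1 = (120, -60, -0.67).
Solve a·Δx + b·Δy = Δh: det = 60·(-60) − 120·(-110) = 9600.
∂h/∂x = [(-0.73)·(-60) − (-0.67)·(-110)] / 9600 = -0.003115
∂h/∂y = [60·(-0.67) − 120·(-0.73)] / 9600 = +0.004938
Flow direction (−∇h) has components (+0.003115 E, -0.004938 N).
Azimuth = atan2(E, N) = atan2(+0.003115, -0.004938) = 147.8° ≈ 148°.

148°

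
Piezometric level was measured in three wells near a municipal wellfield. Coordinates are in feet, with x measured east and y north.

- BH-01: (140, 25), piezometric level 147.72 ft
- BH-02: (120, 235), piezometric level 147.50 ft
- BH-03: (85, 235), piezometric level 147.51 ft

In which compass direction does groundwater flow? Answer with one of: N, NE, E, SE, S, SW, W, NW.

With h = a·x + b·y + c and BH-01 as origin, the differences give:
  (-20)·a + 210·b = -0.22
  (-55)·a + 210·b = -0.21
Eliminate b (×210 and ×210, subtract): 7350·a = -2.100 → a = ∂h/∂x = -0.0002857
Back-substitute: b = ∂h/∂y = -0.001075.
Flow = −∇h = (+0.0002857 east, +0.001075 north), which points north.

N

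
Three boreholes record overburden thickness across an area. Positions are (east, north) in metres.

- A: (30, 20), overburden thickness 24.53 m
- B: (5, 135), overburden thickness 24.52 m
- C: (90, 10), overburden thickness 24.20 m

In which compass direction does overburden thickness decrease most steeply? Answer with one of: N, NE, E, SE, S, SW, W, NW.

E

With d = a·x + b·y + c and A as origin, the differences give:
  (-25)·a + 115·b = -0.01
  60·a + (-10)·b = -0.33
Eliminate b (×(-10) and ×115, subtract): -6650·a = 38.050 → a = ∂d/∂x = -0.005722
Back-substitute: b = ∂d/∂y = -0.001331.
Steepest decrease is along −∇f = (+0.005722 E, +0.001331 N) → east.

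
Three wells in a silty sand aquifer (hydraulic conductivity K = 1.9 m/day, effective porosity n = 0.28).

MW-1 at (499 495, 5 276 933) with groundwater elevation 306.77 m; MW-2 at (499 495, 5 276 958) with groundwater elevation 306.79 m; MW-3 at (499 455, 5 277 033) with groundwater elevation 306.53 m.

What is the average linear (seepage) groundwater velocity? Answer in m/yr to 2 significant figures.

20 m/yr

Three-point gradient (reference MW-1): Δ to MW-2 = (0, 25, +0.02), Δ to MW-3 = (-40, 100, -0.24).
∂h/∂x = +0.008000, ∂h/∂y = +0.0008000 (det = 1000).
|∇h| = √(0.008000² + 0.0008000²) = 0.00804
Seepage velocity v = K·i/n = 1.9 × 0.00804 / 0.28 = 0.05456 m/day = 19.93 m/yr.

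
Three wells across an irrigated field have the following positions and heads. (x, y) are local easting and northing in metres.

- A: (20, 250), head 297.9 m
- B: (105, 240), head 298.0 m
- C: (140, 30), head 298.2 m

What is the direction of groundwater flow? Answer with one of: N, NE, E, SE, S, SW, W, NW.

NW

Differences from A: to B (Δx, Δy, Δh) = (85, -10, +0.1); to C = (120, -220, +0.3).
Solve a·Δx + b·Δy = Δh: det = 85·(-220) − 120·(-10) = -17500.
∂h/∂x = [(+0.1)·(-220) − (+0.3)·(-10)] / -17500 = +0.001086
∂h/∂y = [85·(+0.3) − 120·(+0.1)] / -17500 = -0.0007714
Flow = −∇h = (-0.001086 east, +0.0007714 north), which points northwest.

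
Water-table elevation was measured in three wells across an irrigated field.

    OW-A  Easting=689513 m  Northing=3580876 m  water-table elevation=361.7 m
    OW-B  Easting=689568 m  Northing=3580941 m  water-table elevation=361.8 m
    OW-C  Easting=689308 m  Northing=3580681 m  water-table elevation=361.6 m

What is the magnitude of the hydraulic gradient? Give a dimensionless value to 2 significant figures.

0.0076

Three-point gradient (reference OW-A): Δ to OW-B = (55, 65, +0.1), Δ to OW-C = (-205, -195, -0.1).
∂h/∂x = -0.005000, ∂h/∂y = +0.005769 (det = 2600).
|∇h| = √(-0.005000² + 0.005769²) = 0.007634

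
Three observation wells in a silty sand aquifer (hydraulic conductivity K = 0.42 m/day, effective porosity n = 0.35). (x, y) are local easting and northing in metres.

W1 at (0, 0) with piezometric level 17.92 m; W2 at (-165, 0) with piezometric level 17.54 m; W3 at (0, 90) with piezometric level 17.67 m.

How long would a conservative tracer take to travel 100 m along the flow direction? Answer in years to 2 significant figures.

63 years

∂h/∂x = (17.54 − 17.92) / (-165 − 0) = +0.002303
∂h/∂y = (17.67 − 17.92) / (90 − 0) = -0.002778
|∇h| = √(0.002303² + -0.002778²) = 0.003608
Seepage velocity v = K·i/n = 0.42 × 0.003608 / 0.35 = 0.00433 m/day.
t = 100 / 0.00433 = 2.309e+04 days = 63.2 years.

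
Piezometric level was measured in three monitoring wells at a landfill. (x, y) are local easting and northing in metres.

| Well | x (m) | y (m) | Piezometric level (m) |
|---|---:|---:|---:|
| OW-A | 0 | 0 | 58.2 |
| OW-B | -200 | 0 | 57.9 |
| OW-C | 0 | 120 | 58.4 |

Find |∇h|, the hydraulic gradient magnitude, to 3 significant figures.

∂h/∂x = (57.9 − 58.2) / (-200 − 0) = +0.001500
∂h/∂y = (58.4 − 58.2) / (120 − 0) = +0.001667
|∇h| = √(0.001500² + 0.001667²) = 0.002243

0.00224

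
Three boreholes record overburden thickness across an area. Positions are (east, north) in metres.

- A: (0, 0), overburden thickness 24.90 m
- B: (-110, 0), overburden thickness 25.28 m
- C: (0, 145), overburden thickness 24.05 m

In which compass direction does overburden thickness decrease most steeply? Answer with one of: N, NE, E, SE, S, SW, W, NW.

∂d/∂x = (25.28 − 24.90) / (-110 − 0) = -0.003455
∂d/∂y = (24.05 − 24.90) / (145 − 0) = -0.005862
Steepest decrease is along −∇f = (+0.003455 E, +0.005862 N) → northeast.

NE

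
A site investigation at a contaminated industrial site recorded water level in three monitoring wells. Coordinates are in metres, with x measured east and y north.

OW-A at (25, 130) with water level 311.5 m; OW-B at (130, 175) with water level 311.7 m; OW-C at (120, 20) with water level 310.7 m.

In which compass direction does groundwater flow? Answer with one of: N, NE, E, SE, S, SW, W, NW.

S

With h = a·x + b·y + c and OW-A as origin, the differences give:
  105·a + 45·b = +0.2
  95·a + (-110)·b = -0.8
Eliminate b (×(-110) and ×45, subtract): -15825·a = 14.00 → a = ∂h/∂x = -0.0008847
Back-substitute: b = ∂h/∂y = +0.006509.
Flow = −∇h = (+0.0008847 east, -0.006509 north), which points south.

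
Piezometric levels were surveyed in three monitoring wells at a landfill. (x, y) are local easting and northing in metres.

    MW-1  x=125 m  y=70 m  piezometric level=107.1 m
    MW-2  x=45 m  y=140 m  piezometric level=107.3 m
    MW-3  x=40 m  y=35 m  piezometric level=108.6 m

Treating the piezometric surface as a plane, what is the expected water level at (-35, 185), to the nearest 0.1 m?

Taking MW-1 as reference: MW-2−MW-1 = (-80, 70, +0.2); MW-3−MW-1 = (-85, -35, +1.5).
Determinant of the coordinate differences = (-80)·(-35) − (-85)·70 = 8750.
∂h/∂x = [(+0.2)·(-35) − (+1.5)·70] / 8750 = -0.01280
∂h/∂y = [(-80)·(+1.5) − (-85)·(+0.2)] / 8750 = -0.01177
h(-35, 185) = 107.1 + (-0.01280)·(-160) + (-0.01177)·(115) = 107.1 +2.048 -1.354 = 107.794 m.

107.8 m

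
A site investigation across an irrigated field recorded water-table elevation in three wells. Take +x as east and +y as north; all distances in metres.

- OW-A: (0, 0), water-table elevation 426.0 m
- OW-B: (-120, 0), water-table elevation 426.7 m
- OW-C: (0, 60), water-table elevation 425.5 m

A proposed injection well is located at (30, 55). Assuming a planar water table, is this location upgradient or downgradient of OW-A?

∂h/∂x = (426.7 − 426.0) / (-120 − 0) = -0.005833
∂h/∂y = (425.5 − 426.0) / (60 − 0) = -0.008333
Head at (30, 55) = 426.0 + (-0.005833)·(30) + (-0.008333)·(55) = 425.37 m.
That is lower than the 426.0 m at OW-A, so the point is downgradient.

downgradient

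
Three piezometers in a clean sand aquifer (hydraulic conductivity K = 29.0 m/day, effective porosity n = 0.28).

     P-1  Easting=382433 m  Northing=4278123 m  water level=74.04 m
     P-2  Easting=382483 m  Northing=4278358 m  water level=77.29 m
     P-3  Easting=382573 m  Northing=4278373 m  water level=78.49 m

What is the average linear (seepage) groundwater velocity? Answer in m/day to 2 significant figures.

With h = a·x + b·y + c and P-1 as origin, the differences give:
  50·a + 235·b = +3.25
  140·a + 250·b = +4.45
Eliminate b (×250 and ×235, subtract): -20400·a = -233.250 → a = ∂h/∂x = +0.01143
Back-substitute: b = ∂h/∂y = +0.01140.
|∇h| = √(0.01143² + 0.01140²) = 0.01614
Seepage velocity v = K·i/n = 29.0 × 0.01614 / 0.28 = 1.672 m/day.

1.7 m/day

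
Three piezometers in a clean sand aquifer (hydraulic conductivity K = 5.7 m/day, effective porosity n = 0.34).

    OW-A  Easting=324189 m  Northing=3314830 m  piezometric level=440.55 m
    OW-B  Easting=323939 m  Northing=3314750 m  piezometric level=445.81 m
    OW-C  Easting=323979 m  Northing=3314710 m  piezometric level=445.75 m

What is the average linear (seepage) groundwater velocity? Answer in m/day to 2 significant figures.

Three-point gradient (reference OW-A): Δ to OW-B = (-250, -80, +5.26), Δ to OW-C = (-210, -120, +5.20).
∂h/∂x = -0.01630, ∂h/∂y = -0.01480 (det = 13200).
|∇h| = √(-0.01630² + -0.01480²) = 0.02202
Seepage velocity v = K·i/n = 5.7 × 0.02202 / 0.34 = 0.3692 m/day.

0.37 m/day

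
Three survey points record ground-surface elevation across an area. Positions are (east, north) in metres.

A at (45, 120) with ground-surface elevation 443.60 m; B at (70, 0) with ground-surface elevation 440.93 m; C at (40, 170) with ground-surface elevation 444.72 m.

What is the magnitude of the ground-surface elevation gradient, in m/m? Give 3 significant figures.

0.0226 m/m

Three-point gradient (reference A): Δ to B = (25, -120, -2.67), Δ to C = (-5, 50, +1.12).
∂z/∂x = +0.001385, ∂z/∂y = +0.02254 (det = 650).
|∇f| = √(0.001385² + 0.02254²) = 0.02258 m/m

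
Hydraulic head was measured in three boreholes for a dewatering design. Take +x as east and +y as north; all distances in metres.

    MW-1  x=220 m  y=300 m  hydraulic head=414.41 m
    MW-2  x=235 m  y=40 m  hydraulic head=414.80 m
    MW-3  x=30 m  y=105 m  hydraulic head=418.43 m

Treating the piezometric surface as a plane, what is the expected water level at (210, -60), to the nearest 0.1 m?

415.5 m

Differences from MW-1: to MW-2 (Δx, Δy, Δh) = (15, -260, +0.39); to MW-3 = (-190, -195, +4.02).
Determinant of the coordinate differences = 15·(-195) − (-190)·(-260) = -52325.
∂h/∂x = [(+0.39)·(-195) − (+4.02)·(-260)] / -52325 = -0.01852
∂h/∂y = [15·(+4.02) − (-190)·(+0.39)] / -52325 = -0.002569
h(210, -60) = 414.41 + (-0.01852)·(-10) + (-0.002569)·(-360) = 414.41 +0.185 +0.925 = 415.520 m.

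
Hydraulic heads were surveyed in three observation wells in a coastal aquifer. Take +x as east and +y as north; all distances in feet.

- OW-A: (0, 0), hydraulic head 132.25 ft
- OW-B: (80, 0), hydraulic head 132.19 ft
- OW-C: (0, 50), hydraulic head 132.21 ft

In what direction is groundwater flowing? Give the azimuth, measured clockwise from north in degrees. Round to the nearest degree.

∂h/∂x = (132.19 − 132.25) / (80 − 0) = -0.0007500
∂h/∂y = (132.21 − 132.25) / (50 − 0) = -0.0008000
Flow direction (−∇h) has components (+0.0007500 E, +0.0008000 N).
Azimuth = atan2(E, N) = atan2(+0.0007500, +0.0008000) = 43.2° ≈ 043°.

043°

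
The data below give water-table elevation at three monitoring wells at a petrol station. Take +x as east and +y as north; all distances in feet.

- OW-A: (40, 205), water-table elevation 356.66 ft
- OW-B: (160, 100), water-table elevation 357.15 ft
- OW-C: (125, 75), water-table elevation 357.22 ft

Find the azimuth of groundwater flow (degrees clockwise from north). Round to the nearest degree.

With h = a·x + b·y + c and OW-A as origin, the differences give:
  120·a + (-105)·b = +0.49
  85·a + (-130)·b = +0.56
Eliminate b (×(-130) and ×(-105), subtract): -6675·a = -4.900 → a = ∂h/∂x = +0.0007341
Back-substitute: b = ∂h/∂y = -0.003828.
Flow direction (−∇h) has components (-0.0007341 E, +0.003828 N).
Azimuth = atan2(E, N) = atan2(-0.0007341, +0.003828) = 349.1° ≈ 349°.

349°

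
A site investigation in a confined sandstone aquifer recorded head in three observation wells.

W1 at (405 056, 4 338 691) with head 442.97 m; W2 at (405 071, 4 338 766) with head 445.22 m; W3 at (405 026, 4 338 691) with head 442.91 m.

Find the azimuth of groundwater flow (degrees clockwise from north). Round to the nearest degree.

Differences from W1: to W2 (Δx, Δy, Δh) = (15, 75, +2.25); to W3 = (-30, 0, -0.06).
Solve a·Δx + b·Δy = Δh: det = 15·0 − (-30)·75 = 2250.
∂h/∂x = [(+2.25)·0 − (-0.06)·75] / 2250 = +0.002000
∂h/∂y = [15·(-0.06) − (-30)·(+2.25)] / 2250 = +0.02960
Flow direction (−∇h) has components (-0.002000 E, -0.02960 N).
Azimuth = atan2(E, N) = atan2(-0.002000, -0.02960) = 183.9° ≈ 184°.

184°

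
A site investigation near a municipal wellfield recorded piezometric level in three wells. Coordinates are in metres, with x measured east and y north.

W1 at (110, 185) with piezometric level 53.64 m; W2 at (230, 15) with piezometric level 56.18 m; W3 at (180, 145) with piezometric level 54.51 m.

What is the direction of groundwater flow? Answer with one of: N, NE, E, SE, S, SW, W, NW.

Differences from W1: to W2 (Δx, Δy, Δh) = (120, -170, +2.54); to W3 = (70, -40, +0.87).
Determinant of the coordinate differences = 120·(-40) − 70·(-170) = 7100.
∂h/∂x = [(+2.54)·(-40) − (+0.87)·(-170)] / 7100 = +0.006521
∂h/∂y = [120·(+0.87) − 70·(+2.54)] / 7100 = -0.01034
Flow = −∇h = (-0.006521 east, +0.01034 north), which points northwest.

NW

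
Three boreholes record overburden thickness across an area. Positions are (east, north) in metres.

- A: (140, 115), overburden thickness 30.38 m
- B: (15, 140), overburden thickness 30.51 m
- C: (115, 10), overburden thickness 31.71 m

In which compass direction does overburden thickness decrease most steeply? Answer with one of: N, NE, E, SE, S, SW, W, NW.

N

Differences from A: to B (Δx, Δy, Δh) = (-125, 25, +0.13); to C = (-25, -105, +1.33).
Determinant of the coordinate differences = (-125)·(-105) − (-25)·25 = 13750.
∂d/∂x = [(+0.13)·(-105) − (+1.33)·25] / 13750 = -0.003411
∂d/∂y = [(-125)·(+1.33) − (-25)·(+0.13)] / 13750 = -0.01185
Steepest decrease is along −∇f = (+0.003411 E, +0.01185 N) → north.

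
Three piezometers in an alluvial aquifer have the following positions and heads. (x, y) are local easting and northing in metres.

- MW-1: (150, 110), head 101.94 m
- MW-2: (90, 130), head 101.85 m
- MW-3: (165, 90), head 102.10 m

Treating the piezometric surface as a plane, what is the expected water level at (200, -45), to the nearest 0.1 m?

With h = a·x + b·y + c and MW-1 as origin, the differences give:
  (-60)·a + 20·b = -0.09
  15·a + (-20)·b = +0.16
Eliminate b (×(-20) and ×20, subtract): 900·a = -1.400 → a = ∂h/∂x = -0.001556
Back-substitute: b = ∂h/∂y = -0.009167.
h(200, -45) = 101.94 + (-0.001556)·(50) + (-0.009167)·(-155) = 101.94 -0.078 +1.421 = 103.283 m.

103.3 m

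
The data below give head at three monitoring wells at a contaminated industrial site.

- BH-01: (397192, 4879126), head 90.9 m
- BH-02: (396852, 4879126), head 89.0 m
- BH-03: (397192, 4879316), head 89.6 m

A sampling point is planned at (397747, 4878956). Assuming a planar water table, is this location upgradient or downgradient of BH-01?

upgradient

∂h/∂x = (89.0 − 90.9) / (396852 − 397192) = +0.005588
∂h/∂y = (89.6 − 90.9) / (4879316 − 4879126) = -0.006842
Head at (397747, 4878956) = 90.9 + (+0.005588)·(555) + (-0.006842)·(-170) = 95.16 m.
That is higher than the 90.9 m at BH-01, so the point is upgradient.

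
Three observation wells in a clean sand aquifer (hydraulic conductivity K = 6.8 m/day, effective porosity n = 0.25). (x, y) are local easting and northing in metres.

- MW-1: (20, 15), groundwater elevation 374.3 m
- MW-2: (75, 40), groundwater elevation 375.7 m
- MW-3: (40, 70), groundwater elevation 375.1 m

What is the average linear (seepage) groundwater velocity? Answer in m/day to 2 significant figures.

With h = a·x + b·y + c and MW-1 as origin, the differences give:
  55·a + 25·b = +1.4
  20·a + 55·b = +0.8
Eliminate b (×55 and ×25, subtract): 2525·a = 57.00 → a = ∂h/∂x = +0.02257
Back-substitute: b = ∂h/∂y = +0.006337.
|∇h| = √(0.02257² + 0.006337²) = 0.02344
Seepage velocity v = K·i/n = 6.8 × 0.02344 / 0.25 = 0.6376 m/day.

0.64 m/day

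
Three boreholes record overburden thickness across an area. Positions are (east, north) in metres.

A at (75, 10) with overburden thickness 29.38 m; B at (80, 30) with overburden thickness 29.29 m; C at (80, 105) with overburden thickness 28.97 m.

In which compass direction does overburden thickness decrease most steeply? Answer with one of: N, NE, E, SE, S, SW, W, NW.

N

Taking A as reference: B−A = (5, 20, -0.09); C−A = (5, 95, -0.41).
Solve a·Δx + b·Δy = Δd: det = 5·95 − 5·20 = 375.
∂d/∂x = [(-0.09)·95 − (-0.41)·20] / 375 = -0.0009333
∂d/∂y = [5·(-0.41) − 5·(-0.09)] / 375 = -0.004267
Steepest decrease is along −∇f = (+0.0009333 E, +0.004267 N) → north.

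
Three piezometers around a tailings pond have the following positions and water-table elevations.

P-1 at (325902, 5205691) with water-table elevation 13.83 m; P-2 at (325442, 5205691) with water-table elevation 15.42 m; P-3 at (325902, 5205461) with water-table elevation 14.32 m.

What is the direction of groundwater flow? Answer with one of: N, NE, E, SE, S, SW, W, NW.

NE

∂h/∂x = (15.42 − 13.83) / (325442 − 325902) = -0.003457
∂h/∂y = (14.32 − 13.83) / (5205461 − 5205691) = -0.002130
Flow = −∇h = (+0.003457 east, +0.002130 north), which points northeast.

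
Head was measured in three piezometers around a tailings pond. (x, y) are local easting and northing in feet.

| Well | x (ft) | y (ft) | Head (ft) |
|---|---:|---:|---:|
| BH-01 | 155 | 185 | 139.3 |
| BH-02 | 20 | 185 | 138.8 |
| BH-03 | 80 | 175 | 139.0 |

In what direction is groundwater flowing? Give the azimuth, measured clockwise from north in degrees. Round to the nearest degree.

Taking BH-01 as reference: BH-02−BH-01 = (-135, 0, -0.5); BH-03−BH-01 = (-75, -10, -0.3).
Solve a·Δx + b·Δy = Δh: det = (-135)·(-10) − (-75)·0 = 1350.
∂h/∂x = [(-0.5)·(-10) − (-0.3)·0] / 1350 = +0.003704
∂h/∂y = [(-135)·(-0.3) − (-75)·(-0.5)] / 1350 = +0.002222
Flow direction (−∇h) has components (-0.003704 E, -0.002222 N).
Azimuth = atan2(E, N) = atan2(-0.003704, -0.002222) = 239.0° ≈ 239°.

239°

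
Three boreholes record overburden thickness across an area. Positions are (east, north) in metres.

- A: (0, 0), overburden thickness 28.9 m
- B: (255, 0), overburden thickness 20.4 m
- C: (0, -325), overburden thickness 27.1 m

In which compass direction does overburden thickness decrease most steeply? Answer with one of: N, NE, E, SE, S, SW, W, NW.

E

∂d/∂x = (20.4 − 28.9) / (255 − 0) = -0.03333
∂d/∂y = (27.1 − 28.9) / (-325 − 0) = +0.005538
Steepest decrease is along −∇f = (+0.03333 E, -0.005538 N) → east.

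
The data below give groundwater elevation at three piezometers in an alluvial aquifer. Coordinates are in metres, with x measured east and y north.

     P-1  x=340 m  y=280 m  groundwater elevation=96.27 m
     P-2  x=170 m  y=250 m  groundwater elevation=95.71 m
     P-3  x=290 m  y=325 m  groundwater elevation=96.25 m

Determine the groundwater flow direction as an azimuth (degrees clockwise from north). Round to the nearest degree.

With h = a·x + b·y + c and P-1 as origin, the differences give:
  (-170)·a + (-30)·b = -0.56
  (-50)·a + 45·b = -0.02
Eliminate b (×45 and ×(-30), subtract): -9150·a = -25.800 → a = ∂h/∂x = +0.002820
Back-substitute: b = ∂h/∂y = +0.002689.
Flow direction (−∇h) has components (-0.002820 E, -0.002689 N).
Azimuth = atan2(E, N) = atan2(-0.002820, -0.002689) = 226.4° ≈ 226°.

226°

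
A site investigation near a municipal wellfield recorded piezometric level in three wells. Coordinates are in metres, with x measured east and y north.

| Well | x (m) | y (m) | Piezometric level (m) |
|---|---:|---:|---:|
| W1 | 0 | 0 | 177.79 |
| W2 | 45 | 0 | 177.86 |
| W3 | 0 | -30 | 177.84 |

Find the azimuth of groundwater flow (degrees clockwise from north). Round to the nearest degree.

317°

∂h/∂x = (177.86 − 177.79) / (45 − 0) = +0.001556
∂h/∂y = (177.84 − 177.79) / (-30 − 0) = -0.001667
Flow direction (−∇h) has components (-0.001556 E, +0.001667 N).
Azimuth = atan2(E, N) = atan2(-0.001556, +0.001667) = 317.0° ≈ 317°.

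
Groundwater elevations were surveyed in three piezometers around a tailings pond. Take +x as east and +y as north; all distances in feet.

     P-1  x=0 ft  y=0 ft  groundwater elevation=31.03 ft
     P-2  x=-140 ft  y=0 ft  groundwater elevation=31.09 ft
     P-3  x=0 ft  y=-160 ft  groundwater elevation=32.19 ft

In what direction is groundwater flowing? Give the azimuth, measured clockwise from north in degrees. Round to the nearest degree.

∂h/∂x = (31.09 − 31.03) / (-140 − 0) = -0.0004286
∂h/∂y = (32.19 − 31.03) / (-160 − 0) = -0.007250
Flow direction (−∇h) has components (+0.0004286 E, +0.007250 N).
Azimuth = atan2(E, N) = atan2(+0.0004286, +0.007250) = 3.4° ≈ 003°.

003°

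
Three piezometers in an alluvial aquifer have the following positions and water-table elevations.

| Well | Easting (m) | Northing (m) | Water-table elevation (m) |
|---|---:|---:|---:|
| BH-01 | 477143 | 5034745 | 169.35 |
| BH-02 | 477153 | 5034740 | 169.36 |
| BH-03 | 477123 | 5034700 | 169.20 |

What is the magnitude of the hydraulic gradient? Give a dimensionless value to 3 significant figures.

Differences from BH-01: to BH-02 (Δx, Δy, Δh) = (10, -5, +0.01); to BH-03 = (-20, -45, -0.15).
Determinant of the coordinate differences = 10·(-45) − (-20)·(-5) = -550.
∂h/∂x = [(+0.01)·(-45) − (-0.15)·(-5)] / -550 = +0.002182
∂h/∂y = [10·(-0.15) − (-20)·(+0.01)] / -550 = +0.002364
|∇h| = √(0.002182² + 0.002364²) = 0.003217

0.00322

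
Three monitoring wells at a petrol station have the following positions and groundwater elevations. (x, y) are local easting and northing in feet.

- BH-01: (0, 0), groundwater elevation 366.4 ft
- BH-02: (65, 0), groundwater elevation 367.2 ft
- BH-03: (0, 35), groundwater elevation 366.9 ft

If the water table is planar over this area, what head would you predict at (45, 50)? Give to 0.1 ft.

367.7 ft

∂h/∂x = (367.2 − 366.4) / (65 − 0) = +0.01231
∂h/∂y = (366.9 − 366.4) / (35 − 0) = +0.01429
h(45, 50) = 366.4 + (+0.01231)·(45) + (+0.01429)·(50) = 366.4 +0.554 +0.714 = 367.668 ft.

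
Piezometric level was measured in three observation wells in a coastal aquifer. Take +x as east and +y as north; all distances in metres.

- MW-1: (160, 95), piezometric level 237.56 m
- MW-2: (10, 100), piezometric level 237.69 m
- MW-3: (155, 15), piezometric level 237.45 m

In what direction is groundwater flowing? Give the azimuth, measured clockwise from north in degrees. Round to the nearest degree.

150°

Differences from MW-1: to MW-2 (Δx, Δy, Δh) = (-150, 5, +0.13); to MW-3 = (-5, -80, -0.11).
Determinant of the coordinate differences = (-150)·(-80) − (-5)·5 = 12025.
∂h/∂x = [(+0.13)·(-80) − (-0.11)·5] / 12025 = -0.0008191
∂h/∂y = [(-150)·(-0.11) − (-5)·(+0.13)] / 12025 = +0.001426
Flow direction (−∇h) has components (+0.0008191 E, -0.001426 N).
Azimuth = atan2(E, N) = atan2(+0.0008191, -0.001426) = 150.1° ≈ 150°.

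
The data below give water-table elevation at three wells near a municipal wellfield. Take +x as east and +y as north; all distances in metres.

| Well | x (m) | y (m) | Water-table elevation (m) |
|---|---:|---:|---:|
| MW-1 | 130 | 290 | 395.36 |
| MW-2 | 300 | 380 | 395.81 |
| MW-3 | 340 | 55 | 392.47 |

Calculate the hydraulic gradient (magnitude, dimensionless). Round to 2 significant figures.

Taking MW-1 as reference: MW-2−MW-1 = (170, 90, +0.45); MW-3−MW-1 = (210, -235, -2.89).
Determinant of the coordinate differences = 170·(-235) − 210·90 = -58850.
∂h/∂x = [(+0.45)·(-235) − (-2.89)·90] / -58850 = -0.002623
∂h/∂y = [170·(-2.89) − 210·(+0.45)] / -58850 = +0.009954
|∇h| = √(-0.002623² + 0.009954²) = 0.01029

0.010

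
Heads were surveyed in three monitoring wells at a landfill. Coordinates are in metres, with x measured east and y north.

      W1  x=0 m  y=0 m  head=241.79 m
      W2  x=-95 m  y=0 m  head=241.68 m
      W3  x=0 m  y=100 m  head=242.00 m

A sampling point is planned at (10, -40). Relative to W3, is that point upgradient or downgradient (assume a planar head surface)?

∂h/∂x = (241.68 − 241.79) / (-95 − 0) = +0.001158
∂h/∂y = (242.00 − 241.79) / (100 − 0) = +0.002100
Head at (10, -40) = 241.79 + (+0.001158)·(10) + (+0.002100)·(-40) = 241.72 m.
That is lower than the 242.00 m at W3, so the point is downgradient.

downgradient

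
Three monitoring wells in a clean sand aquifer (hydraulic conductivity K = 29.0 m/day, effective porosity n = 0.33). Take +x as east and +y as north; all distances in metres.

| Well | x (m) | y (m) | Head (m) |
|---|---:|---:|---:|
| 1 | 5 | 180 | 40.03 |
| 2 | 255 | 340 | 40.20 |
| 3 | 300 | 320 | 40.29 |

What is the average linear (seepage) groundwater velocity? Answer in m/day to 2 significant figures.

With h = a·x + b·y + c and 1 as origin, the differences give:
  250·a + 160·b = +0.17
  295·a + 140·b = +0.26
Eliminate b (×140 and ×160, subtract): -12200·a = -17.800 → a = ∂h/∂x = +0.001459
Back-substitute: b = ∂h/∂y = -0.001217.
|∇h| = √(0.001459² + -0.001217²) = 0.0019
Seepage velocity v = K·i/n = 29.0 × 0.0019 / 0.33 = 0.167 m/day.

0.17 m/day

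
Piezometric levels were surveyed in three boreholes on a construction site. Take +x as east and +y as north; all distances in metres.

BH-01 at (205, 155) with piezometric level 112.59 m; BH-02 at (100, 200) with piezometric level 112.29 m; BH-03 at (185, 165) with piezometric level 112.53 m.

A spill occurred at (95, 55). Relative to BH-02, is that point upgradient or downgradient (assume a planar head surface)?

Taking BH-01 as reference: BH-02−BH-01 = (-105, 45, -0.30); BH-03−BH-01 = (-20, 10, -0.06).
Solve a·Δx + b·Δy = Δh: det = (-105)·10 − (-20)·45 = -150.
∂h/∂x = [(-0.30)·10 − (-0.06)·45] / -150 = +0.002000
∂h/∂y = [(-105)·(-0.06) − (-20)·(-0.30)] / -150 = -0.002000
Head at (95, 55) = 112.59 + (+0.002000)·(-110) + (-0.002000)·(-100) = 112.57 m.
That is higher than the 112.29 m at BH-02, so the point is upgradient.

upgradient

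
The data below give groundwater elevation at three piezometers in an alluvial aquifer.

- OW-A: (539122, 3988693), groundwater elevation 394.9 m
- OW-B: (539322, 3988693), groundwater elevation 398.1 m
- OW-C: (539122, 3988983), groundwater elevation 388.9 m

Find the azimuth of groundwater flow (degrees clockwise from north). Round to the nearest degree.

322°

∂h/∂x = (398.1 − 394.9) / (539322 − 539122) = +0.01600
∂h/∂y = (388.9 − 394.9) / (3988983 − 3988693) = -0.02069
Flow direction (−∇h) has components (-0.01600 E, +0.02069 N).
Azimuth = atan2(E, N) = atan2(-0.01600, +0.02069) = 322.3° ≈ 322°.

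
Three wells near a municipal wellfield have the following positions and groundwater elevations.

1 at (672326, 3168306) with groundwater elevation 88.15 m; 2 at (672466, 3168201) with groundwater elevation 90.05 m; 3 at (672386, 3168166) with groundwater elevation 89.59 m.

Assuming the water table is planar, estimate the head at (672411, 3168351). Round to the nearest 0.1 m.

With h = a·x + b·y + c and 1 as origin, the differences give:
  140·a + (-105)·b = +1.90
  60·a + (-140)·b = +1.44
Eliminate b (×(-140) and ×(-105), subtract): -13300·a = -114.800 → a = ∂h/∂x = +0.008632
Back-substitute: b = ∂h/∂y = -0.006586.
h(672411, 3168351) = 88.15 + (+0.008632)·(85) + (-0.006586)·(45) = 88.15 +0.734 -0.296 = 88.587 m.

88.6 m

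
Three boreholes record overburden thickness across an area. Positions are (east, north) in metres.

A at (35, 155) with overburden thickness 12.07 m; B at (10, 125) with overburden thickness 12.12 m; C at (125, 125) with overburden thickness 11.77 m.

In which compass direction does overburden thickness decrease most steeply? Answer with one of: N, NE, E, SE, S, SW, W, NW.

Taking A as reference: B−A = (-25, -30, +0.05); C−A = (90, -30, -0.30).
Determinant of the coordinate differences = (-25)·(-30) − 90·(-30) = 3450.
∂d/∂x = [(+0.05)·(-30) − (-0.30)·(-30)] / 3450 = -0.003043
∂d/∂y = [(-25)·(-0.30) − 90·(+0.05)] / 3450 = +0.0008696
Steepest decrease is along −∇f = (+0.003043 E, -0.0008696 N) → east.

E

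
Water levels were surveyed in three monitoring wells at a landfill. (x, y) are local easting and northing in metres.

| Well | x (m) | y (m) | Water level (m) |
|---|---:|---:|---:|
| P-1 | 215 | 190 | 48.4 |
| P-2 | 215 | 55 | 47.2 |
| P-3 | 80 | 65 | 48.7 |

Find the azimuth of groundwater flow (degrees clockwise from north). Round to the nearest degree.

130°

Three-point gradient (reference P-1): Δ to P-2 = (0, -135, -1.2), Δ to P-3 = (-135, -125, +0.3).
∂h/∂x = -0.01045, ∂h/∂y = +0.008889 (det = -18225).
Flow direction (−∇h) has components (+0.01045 E, -0.008889 N).
Azimuth = atan2(E, N) = atan2(+0.01045, -0.008889) = 130.4° ≈ 130°.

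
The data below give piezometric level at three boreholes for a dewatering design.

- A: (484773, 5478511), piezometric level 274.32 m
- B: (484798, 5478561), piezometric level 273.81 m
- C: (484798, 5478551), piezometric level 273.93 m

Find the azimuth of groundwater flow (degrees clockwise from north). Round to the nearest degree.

Three-point gradient (reference A): Δ to B = (25, 50, -0.51), Δ to C = (25, 40, -0.39).
∂h/∂x = +0.003600, ∂h/∂y = -0.01200 (det = -250).
Flow direction (−∇h) has components (-0.003600 E, +0.01200 N).
Azimuth = atan2(E, N) = atan2(-0.003600, +0.01200) = 343.3° ≈ 343°.

343°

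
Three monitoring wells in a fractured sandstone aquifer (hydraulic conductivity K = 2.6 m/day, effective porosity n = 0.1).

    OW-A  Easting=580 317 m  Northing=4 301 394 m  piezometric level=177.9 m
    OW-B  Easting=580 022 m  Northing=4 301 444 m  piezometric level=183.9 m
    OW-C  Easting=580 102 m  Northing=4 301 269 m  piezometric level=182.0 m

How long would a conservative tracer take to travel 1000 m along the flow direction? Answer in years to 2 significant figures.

Three-point gradient (reference OW-A): Δ to OW-B = (-295, 50, +6.0), Δ to OW-C = (-215, -125, +4.1).
∂h/∂x = -0.02005, ∂h/∂y = +0.001690 (det = 47625).
|∇h| = √(-0.02005² + 0.001690²) = 0.02012
Seepage velocity v = K·i/n = 2.6 × 0.02012 / 0.1 = 0.5231 m/day.
t = 1000 / 0.5231 = 1912 days = 5.23 years.

5.2 years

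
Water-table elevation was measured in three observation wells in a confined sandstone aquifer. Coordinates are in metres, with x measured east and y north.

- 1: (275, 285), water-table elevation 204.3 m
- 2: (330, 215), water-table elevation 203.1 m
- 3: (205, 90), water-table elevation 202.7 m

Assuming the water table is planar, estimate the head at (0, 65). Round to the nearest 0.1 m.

With h = a·x + b·y + c and 1 as origin, the differences give:
  55·a + (-70)·b = -1.2
  (-70)·a + (-195)·b = -1.6
Eliminate b (×(-195) and ×(-70), subtract): -15625·a = 122.00 → a = ∂h/∂x = -0.007808
Back-substitute: b = ∂h/∂y = +0.01101.
h(0, 65) = 204.3 + (-0.007808)·(-275) + (+0.01101)·(-220) = 204.3 +2.147 -2.422 = 204.025 m.

204.0 m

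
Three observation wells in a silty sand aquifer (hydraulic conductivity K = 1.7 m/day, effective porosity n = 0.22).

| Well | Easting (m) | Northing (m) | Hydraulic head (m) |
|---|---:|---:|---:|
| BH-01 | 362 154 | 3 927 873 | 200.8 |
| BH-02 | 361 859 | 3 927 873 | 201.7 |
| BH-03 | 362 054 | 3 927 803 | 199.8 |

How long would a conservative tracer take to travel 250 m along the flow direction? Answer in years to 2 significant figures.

4.7 years

Taking BH-01 as reference: BH-02−BH-01 = (-295, 0, +0.9); BH-03−BH-01 = (-100, -70, -1.0).
Solve a·Δx + b·Δy = Δh: det = (-295)·(-70) − (-100)·0 = 20650.
∂h/∂x = [(+0.9)·(-70) − (-1.0)·0] / 20650 = -0.003051
∂h/∂y = [(-295)·(-1.0) − (-100)·(+0.9)] / 20650 = +0.01864
|∇h| = √(-0.003051² + 0.01864²) = 0.01889
Seepage velocity v = K·i/n = 1.7 × 0.01889 / 0.22 = 0.146 m/day.
t = 250 / 0.146 = 1712 days = 4.69 years.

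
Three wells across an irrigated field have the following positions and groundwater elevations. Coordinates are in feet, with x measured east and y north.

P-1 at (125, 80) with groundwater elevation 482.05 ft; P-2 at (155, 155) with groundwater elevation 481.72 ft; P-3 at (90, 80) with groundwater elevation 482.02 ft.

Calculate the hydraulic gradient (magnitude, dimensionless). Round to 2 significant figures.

Taking P-1 as reference: P-2−P-1 = (30, 75, -0.33); P-3−P-1 = (-35, 0, -0.03).
Solve a·Δx + b·Δy = Δh: det = 30·0 − (-35)·75 = 2625.
∂h/∂x = [(-0.33)·0 − (-0.03)·75] / 2625 = +0.0008571
∂h/∂y = [30·(-0.03) − (-35)·(-0.33)] / 2625 = -0.004743
|∇h| = √(0.0008571² + -0.004743²) = 0.00482

0.0048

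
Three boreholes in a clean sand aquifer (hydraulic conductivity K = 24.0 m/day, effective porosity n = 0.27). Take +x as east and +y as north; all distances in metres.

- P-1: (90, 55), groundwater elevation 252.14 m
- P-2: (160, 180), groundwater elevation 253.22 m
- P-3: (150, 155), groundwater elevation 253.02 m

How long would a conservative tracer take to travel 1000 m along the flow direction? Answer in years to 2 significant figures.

With h = a·x + b·y + c and P-1 as origin, the differences give:
  70·a + 125·b = +1.08
  60·a + 100·b = +0.88
Eliminate b (×100 and ×125, subtract): -500·a = -2.000 → a = ∂h/∂x = +0.004000
Back-substitute: b = ∂h/∂y = +0.006400.
|∇h| = √(0.004000² + 0.006400²) = 0.007547
Seepage velocity v = K·i/n = 24.0 × 0.007547 / 0.27 = 0.6708 m/day.
t = 1000 / 0.6708 = 1491 days = 4.08 years.

4.1 years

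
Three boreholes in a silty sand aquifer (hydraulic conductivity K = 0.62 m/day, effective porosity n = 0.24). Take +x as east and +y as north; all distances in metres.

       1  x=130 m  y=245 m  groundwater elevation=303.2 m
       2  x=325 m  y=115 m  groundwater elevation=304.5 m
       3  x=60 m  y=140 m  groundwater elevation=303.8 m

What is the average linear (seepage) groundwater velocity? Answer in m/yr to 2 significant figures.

6.9 m/yr

Differences from 1: to 2 (Δx, Δy, Δh) = (195, -130, +1.3); to 3 = (-70, -105, +0.6).
Solve a·Δx + b·Δy = Δh: det = 195·(-105) − (-70)·(-130) = -29575.
∂h/∂x = [(+1.3)·(-105) − (+0.6)·(-130)] / -29575 = +0.001978
∂h/∂y = [195·(+0.6) − (-70)·(+1.3)] / -29575 = -0.007033
|∇h| = √(0.001978² + -0.007033²) = 0.007306
Seepage velocity v = K·i/n = 0.62 × 0.007306 / 0.24 = 0.01887 m/day = 6.892 m/yr.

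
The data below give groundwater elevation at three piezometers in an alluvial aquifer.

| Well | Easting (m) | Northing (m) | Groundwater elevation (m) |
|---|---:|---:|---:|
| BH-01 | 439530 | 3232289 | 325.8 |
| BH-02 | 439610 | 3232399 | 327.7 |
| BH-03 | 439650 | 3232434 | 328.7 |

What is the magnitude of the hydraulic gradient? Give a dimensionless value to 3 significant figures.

Differences from BH-01: to BH-02 (Δx, Δy, Δh) = (80, 110, +1.9); to BH-03 = (120, 145, +2.9).
Determinant of the coordinate differences = 80·145 − 120·110 = -1600.
∂h/∂x = [(+1.9)·145 − (+2.9)·110] / -1600 = +0.02719
∂h/∂y = [80·(+2.9) − 120·(+1.9)] / -1600 = -0.002500
|∇h| = √(0.02719² + -0.002500²) = 0.0273

0.0273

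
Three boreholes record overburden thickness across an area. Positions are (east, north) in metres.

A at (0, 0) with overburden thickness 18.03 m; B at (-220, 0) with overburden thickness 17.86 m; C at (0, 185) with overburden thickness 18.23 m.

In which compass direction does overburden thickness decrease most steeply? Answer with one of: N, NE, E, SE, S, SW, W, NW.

SW

∂d/∂x = (17.86 − 18.03) / (-220 − 0) = +0.0007727
∂d/∂y = (18.23 − 18.03) / (185 − 0) = +0.001081
Steepest decrease is along −∇f = (-0.0007727 E, -0.001081 N) → southwest.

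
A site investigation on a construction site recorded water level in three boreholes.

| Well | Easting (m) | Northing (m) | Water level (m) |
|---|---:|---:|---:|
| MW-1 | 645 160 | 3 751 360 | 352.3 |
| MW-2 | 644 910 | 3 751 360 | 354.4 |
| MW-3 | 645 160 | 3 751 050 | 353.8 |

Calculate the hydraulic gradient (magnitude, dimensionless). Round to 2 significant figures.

0.0097

∂h/∂x = (354.4 − 352.3) / (644910 − 645160) = -0.008400
∂h/∂y = (353.8 − 352.3) / (3751050 − 3751360) = -0.004839
|∇h| = √(-0.008400² + -0.004839²) = 0.009694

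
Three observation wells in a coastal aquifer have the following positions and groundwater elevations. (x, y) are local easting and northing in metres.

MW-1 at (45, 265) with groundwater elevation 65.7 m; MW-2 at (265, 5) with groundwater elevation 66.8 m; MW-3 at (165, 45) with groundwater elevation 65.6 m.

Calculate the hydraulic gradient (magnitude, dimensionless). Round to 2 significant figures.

Differences from MW-1: to MW-2 (Δx, Δy, Δh) = (220, -260, +1.1); to MW-3 = (120, -220, -0.1).
Solve a·Δx + b·Δy = Δh: det = 220·(-220) − 120·(-260) = -17200.
∂h/∂x = [(+1.1)·(-220) − (-0.1)·(-260)] / -17200 = +0.01558
∂h/∂y = [220·(-0.1) − 120·(+1.1)] / -17200 = +0.008953
|∇h| = √(0.01558² + 0.008953²) = 0.01797

0.018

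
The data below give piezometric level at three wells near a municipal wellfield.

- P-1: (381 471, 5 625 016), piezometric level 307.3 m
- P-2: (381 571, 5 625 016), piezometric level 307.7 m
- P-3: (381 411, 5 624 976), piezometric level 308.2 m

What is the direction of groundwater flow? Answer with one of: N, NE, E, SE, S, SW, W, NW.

N

Differences from P-1: to P-2 (Δx, Δy, Δh) = (100, 0, +0.4); to P-3 = (-60, -40, +0.9).
Determinant of the coordinate differences = 100·(-40) − (-60)·0 = -4000.
∂h/∂x = [(+0.4)·(-40) − (+0.9)·0] / -4000 = +0.004000
∂h/∂y = [100·(+0.9) − (-60)·(+0.4)] / -4000 = -0.02850
Flow = −∇h = (-0.004000 east, +0.02850 north), which points north.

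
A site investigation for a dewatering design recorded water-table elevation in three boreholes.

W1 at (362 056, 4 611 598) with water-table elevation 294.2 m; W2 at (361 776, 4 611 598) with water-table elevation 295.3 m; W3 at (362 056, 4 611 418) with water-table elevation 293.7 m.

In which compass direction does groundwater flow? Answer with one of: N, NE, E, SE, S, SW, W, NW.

∂h/∂x = (295.3 − 294.2) / (361776 − 362056) = -0.003929
∂h/∂y = (293.7 − 294.2) / (4611418 − 4611598) = +0.002778
Flow = −∇h = (+0.003929 east, -0.002778 north), which points southeast.

SE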